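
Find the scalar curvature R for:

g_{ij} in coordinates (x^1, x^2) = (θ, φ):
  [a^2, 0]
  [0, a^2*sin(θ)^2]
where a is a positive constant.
Non-zero Christoffel symbols (Γ^k_{ij} = Γ^k_{ji}):
Γ^θ_{φ φ} = -sin(2*θ)/2
Γ^φ_{θ φ} = 1/tan(θ)
Ricci tensor (R_{ij} = R^k_{ikj}): R_{θθ} = 1, R_{θφ} = 0, R_{φφ} = sin(θ)^2
Inverse metric: g^{θθ} = 1/a^2, g^{φφ} = 1/(a^2*sin(θ)^2)
R = g^{ij} R_{ij} = (1/a^2)(1) + (1/(a^2*sin(θ)^2))(sin(θ)^2) = 2/a^2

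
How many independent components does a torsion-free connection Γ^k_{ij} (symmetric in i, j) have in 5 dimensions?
Γ^k_{ij} has n choices for the upper index and n(n+1)/2 independent symmetric lower index pairs.
Total = 5 × 5×6/2 = 5 × 15 = 75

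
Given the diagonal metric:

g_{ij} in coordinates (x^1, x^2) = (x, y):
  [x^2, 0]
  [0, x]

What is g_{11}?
With x^1 = x, x^2 = y, g_{11} = g_{xx} is the row-1, column-1 entry of the matrix.
g_{11} = x^2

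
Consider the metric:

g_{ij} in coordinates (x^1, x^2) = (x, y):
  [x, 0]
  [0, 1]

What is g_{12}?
With x^1 = x, x^2 = y, g_{12} = g_{xy} is the row-1, column-2 entry of the matrix.
g_{12} = 0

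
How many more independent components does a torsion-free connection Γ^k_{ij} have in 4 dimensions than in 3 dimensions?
Independent components in n dimensions: n × n(n+1)/2 = n^2(n+1)/2.
4D: 4 × 10 = 40
3D: 3 × 6 = 18
Difference = 40 - 18 = 22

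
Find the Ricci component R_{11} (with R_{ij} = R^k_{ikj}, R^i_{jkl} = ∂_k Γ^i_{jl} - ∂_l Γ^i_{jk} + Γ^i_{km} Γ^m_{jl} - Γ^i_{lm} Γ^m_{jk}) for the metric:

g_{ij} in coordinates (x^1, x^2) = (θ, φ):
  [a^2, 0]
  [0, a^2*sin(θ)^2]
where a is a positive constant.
Non-zero Christoffel symbols (Γ^k_{ij} = Γ^k_{ji}):
Γ^θ_{φ φ} = -sin(2*θ)/2
Γ^φ_{θ φ} = 1/tan(θ)
R^θ_{θ θ θ} = 0 (a repeated index in an antisymmetric pair)
R^φ_{θ φ θ} = ∂_φ Γ^φ_{θ θ} - ∂_θ Γ^φ_{θ φ} + Γ^φ_{φ m} Γ^m_{θ θ} - Γ^φ_{θ m} Γ^m_{θ φ}
  = (0) - (-1/sin(θ)^2) + (0) - (1/tan(θ)^2) = 1
R_{θθ} = R^θ_{θ θ θ} + R^φ_{θ φ θ} = (0) + (1) = 1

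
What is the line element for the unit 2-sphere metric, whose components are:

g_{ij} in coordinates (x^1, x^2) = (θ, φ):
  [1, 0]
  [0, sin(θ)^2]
ds^2 = g_{ij} dx^i dx^j; only the non-zero components contribute.
ds^2 = dθ^2 + sin(θ)^2 dφ^2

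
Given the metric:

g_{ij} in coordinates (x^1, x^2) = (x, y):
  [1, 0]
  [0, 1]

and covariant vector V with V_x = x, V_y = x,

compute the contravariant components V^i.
Inverse metric (diagonal): g^{xx} = 1, g^{yy} = 1
V^i = g^{ij} V_j:
V^x = (1)(x) + (0)(x) = x
V^y = (0)(x) + (1)(x) = x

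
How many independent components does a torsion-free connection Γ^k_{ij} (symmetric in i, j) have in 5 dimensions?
Γ^k_{ij} has n choices for the upper index and n(n+1)/2 independent symmetric lower index pairs.
Total = 5 × 5×6/2 = 5 × 15 = 75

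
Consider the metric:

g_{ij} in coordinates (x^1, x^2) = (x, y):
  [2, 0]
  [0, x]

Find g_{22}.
With x^1 = x, x^2 = y, g_{22} = g_{yy} is the row-2, column-2 entry of the matrix.
g_{22} = x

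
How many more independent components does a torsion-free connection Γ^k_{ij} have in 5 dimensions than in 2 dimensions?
Independent components in n dimensions: n × n(n+1)/2 = n^2(n+1)/2.
5D: 5 × 15 = 75
2D: 2 × 3 = 6
Difference = 75 - 6 = 69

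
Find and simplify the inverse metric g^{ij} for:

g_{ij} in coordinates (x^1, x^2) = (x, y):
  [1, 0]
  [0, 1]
The metric is diagonal, so g^{ij} is diagonal with entries 1/g_{ii}: diag(1, 1).
g^{ij}:
  [1, 0]
  [0, 1]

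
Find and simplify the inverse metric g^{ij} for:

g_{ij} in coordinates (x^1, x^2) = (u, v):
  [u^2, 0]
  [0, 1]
The metric is diagonal, so g^{ij} is diagonal with entries 1/g_{ii}: diag(1/(u^2), 1).
g^{ij}:
  [1/u^2, 0]
  [0, 1]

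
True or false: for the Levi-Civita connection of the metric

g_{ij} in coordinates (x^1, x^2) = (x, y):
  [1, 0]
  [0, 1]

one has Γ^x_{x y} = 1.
Γ^x_{x y} = (1/2) g^{xx} (∂_x g_{xy} + ∂_y g_{xx} - ∂_x g_{xy}) = (1/2)(1)((0) + (0) - (0)) = 0
This differs from the proposed value 1.
False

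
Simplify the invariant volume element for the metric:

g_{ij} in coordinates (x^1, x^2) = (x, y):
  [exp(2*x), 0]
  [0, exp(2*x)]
det(g) = exp(4*x)
√|det(g)| = exp(2*x)
Volume element: dV = exp(2*x) dx dy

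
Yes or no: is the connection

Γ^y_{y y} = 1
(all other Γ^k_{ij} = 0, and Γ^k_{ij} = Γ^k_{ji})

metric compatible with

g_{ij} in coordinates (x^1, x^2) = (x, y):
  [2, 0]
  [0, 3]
Using ∇_k g_{ij} = ∂_k g_{ij} - Γ^m_{ki} g_{mj} - Γ^m_{kj} g_{im}:
∇_y g_{yy} = (0) - (3) - (3) = -6 ≠ 0
So the connection is not metric compatible (it is not the Levi-Civita connection).
No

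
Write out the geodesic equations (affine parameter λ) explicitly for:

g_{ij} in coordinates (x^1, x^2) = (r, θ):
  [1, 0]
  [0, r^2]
Geodesic equation: d^2x^k/dλ^2 + Γ^k_{ij} (dx^i/dλ)(dx^j/dλ) = 0.
Non-zero Christoffel symbols:
Γ^r_{θ θ} = -r
Γ^θ_{r θ} = 1/r
Substituting (the symmetric pair Γ^k_{ij}, Γ^k_{ji} combines into a factor 2):
d^2r/dλ^2 - r (dθ/dλ)^2 = 0
d^2θ/dλ^2 + (2/r) (dr/dλ)(dθ/dλ) = 0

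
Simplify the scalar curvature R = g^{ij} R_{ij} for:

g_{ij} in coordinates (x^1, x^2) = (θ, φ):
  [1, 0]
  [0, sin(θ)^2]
Non-zero Christoffel symbols (Γ^k_{ij} = Γ^k_{ji}):
Γ^θ_{φ φ} = -sin(2*θ)/2
Γ^φ_{θ φ} = 1/tan(θ)
Ricci tensor (R_{ij} = R^k_{ikj}): R_{θθ} = 1, R_{θφ} = 0, R_{φφ} = sin(θ)^2
Inverse metric: g^{θθ} = 1, g^{φφ} = 1/sin(θ)^2
R = g^{ij} R_{ij} = (1)(1) + (1/sin(θ)^2)(sin(θ)^2) = 2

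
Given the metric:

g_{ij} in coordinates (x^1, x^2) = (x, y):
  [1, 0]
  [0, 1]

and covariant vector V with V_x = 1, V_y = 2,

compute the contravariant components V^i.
Inverse metric (diagonal): g^{xx} = 1, g^{yy} = 1
V^i = g^{ij} V_j:
V^x = (1)(1) + (0)(2) = 1
V^y = (0)(1) + (1)(2) = 2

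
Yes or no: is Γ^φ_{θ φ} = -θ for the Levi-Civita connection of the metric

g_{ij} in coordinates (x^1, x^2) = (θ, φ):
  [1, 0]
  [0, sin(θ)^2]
Γ^φ_{θ φ} = (1/2) g^{φφ} (∂_θ g_{φφ} + ∂_φ g_{φθ} - ∂_φ g_{θφ}) = (1/2)(1/sin(θ)^2)((sin(2*θ)) + (0) - (0)) = 1/tan(θ)
This differs from the proposed value -θ.
No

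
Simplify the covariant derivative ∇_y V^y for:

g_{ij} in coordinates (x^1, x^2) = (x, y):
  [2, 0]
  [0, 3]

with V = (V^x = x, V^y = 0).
All Christoffel symbols are zero.
∇_y V^y = ∂_y V^y + Γ^y_{y j} V^j
  = (0) + (0)(x) + (0)(0)
  = 0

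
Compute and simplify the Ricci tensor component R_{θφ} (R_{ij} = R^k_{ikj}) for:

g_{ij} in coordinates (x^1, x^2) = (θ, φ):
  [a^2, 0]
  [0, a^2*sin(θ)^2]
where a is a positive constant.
Non-zero Christoffel symbols (Γ^k_{ij} = Γ^k_{ji}):
Γ^θ_{φ φ} = -sin(2*θ)/2
Γ^φ_{θ φ} = 1/tan(θ)
R^θ_{θ θ φ} = 0 (a repeated index in an antisymmetric pair)
R^φ_{θ φ φ} = 0 (a repeated index in an antisymmetric pair)
R_{θφ} = R^θ_{θ θ φ} + R^φ_{θ φ φ} = (0) + (0) = 0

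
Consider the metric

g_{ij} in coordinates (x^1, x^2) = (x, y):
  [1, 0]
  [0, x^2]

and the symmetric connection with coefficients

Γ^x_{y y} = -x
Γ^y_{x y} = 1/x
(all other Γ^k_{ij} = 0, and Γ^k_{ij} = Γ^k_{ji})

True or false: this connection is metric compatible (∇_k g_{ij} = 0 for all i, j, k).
Using ∇_k g_{ij} = ∂_k g_{ij} - Γ^m_{ki} g_{mj} - Γ^m_{kj} g_{im}:
e.g. ∇_x g_{yy} = (2*x) - (x) - (x) = 0
Every component ∇_k g_{ij} vanishes: the connection is metric compatible.
True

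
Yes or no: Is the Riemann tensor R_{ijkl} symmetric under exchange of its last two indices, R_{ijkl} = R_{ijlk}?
It is antisymmetric in the last pair: R_{ijkl} = -R_{ijlk}.
No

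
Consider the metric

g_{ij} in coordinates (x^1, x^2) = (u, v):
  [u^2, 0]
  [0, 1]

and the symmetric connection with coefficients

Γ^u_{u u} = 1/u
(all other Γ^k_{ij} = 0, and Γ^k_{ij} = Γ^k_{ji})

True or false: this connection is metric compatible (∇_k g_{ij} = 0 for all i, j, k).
Using ∇_k g_{ij} = ∂_k g_{ij} - Γ^m_{ki} g_{mj} - Γ^m_{kj} g_{im}:
e.g. ∇_u g_{uu} = (2*u) - (u) - (u) = 0
Every component ∇_k g_{ij} vanishes: the connection is metric compatible.
True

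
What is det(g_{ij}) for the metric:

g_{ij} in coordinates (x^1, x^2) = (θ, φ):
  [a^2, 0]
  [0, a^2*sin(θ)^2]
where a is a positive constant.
For a 2×2 metric: det(g) = g_{11}·g_{22} - g_{12}·g_{21}
= (a^2)·(a^2*sin(θ)^2) - (0)·(0)
= a^4*sin(θ)^2 - 0
det(g) = a^4*sin(θ)^2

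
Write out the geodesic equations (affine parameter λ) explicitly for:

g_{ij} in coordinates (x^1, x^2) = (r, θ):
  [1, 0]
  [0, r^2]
Geodesic equation: d^2x^k/dλ^2 + Γ^k_{ij} (dx^i/dλ)(dx^j/dλ) = 0.
Non-zero Christoffel symbols:
Γ^r_{θ θ} = -r
Γ^θ_{r θ} = 1/r
Substituting (the symmetric pair Γ^k_{ij}, Γ^k_{ji} combines into a factor 2):
d^2r/dλ^2 - r (dθ/dλ)^2 = 0
d^2θ/dλ^2 + (2/r) (dr/dλ)(dθ/dλ) = 0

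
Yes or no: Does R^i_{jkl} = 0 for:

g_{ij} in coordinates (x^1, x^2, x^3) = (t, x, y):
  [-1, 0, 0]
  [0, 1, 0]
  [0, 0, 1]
All metric components are constant, so every Christoffel symbol vanishes and R^i_{jkl} = 0.
Yes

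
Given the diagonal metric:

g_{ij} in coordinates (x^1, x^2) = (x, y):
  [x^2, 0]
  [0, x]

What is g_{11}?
With x^1 = x, x^2 = y, g_{11} = g_{xx} is the row-1, column-1 entry of the matrix.
g_{11} = x^2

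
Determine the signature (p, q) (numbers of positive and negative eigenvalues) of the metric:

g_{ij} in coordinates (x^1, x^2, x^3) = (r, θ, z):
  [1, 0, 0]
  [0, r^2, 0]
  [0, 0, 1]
The metric is diagonal, so its eigenvalues are the diagonal entries: 1, r^2, 1 (at a generic point, where coordinate-dependent entries are positive).
3 positive, 0 negative.
(3, 0) - Riemannian (positive definite)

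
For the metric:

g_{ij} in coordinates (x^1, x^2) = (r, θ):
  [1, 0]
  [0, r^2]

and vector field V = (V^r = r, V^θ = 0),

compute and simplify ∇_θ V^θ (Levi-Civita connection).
Non-zero Christoffel symbols:
Γ^r_{θ θ} = -r
Γ^θ_{r θ} = 1/r
∇_θ V^θ = ∂_θ V^θ + Γ^θ_{θ j} V^j
  = (0) + (1/r)(r) + (0)(0)
  = 1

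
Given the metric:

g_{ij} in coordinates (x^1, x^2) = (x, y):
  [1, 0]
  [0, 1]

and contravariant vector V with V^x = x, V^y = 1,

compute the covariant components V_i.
V_i = g_{ij} V^j:
V_x = (1)(x) + (0)(1) = x
V_y = (0)(x) + (1)(1) = 1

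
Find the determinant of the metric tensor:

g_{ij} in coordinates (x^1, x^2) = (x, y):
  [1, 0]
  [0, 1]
For a 2×2 metric: det(g) = g_{11}·g_{22} - g_{12}·g_{21}
= (1)·(1) - (0)·(0)
= 1 - 0
det(g) = 1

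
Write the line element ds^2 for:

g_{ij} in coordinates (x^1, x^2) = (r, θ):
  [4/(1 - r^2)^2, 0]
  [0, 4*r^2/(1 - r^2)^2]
ds^2 = g_{ij} dx^i dx^j; only the non-zero components contribute.
ds^2 = (4/(1 - r^2)^2) dr^2 + (4*r^2/(1 - r^2)^2) dθ^2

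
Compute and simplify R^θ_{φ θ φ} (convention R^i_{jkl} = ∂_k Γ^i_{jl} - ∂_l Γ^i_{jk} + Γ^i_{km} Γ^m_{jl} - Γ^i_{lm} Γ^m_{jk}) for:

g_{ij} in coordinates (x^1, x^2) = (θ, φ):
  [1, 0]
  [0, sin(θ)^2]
Non-zero Christoffel symbols (Γ^k_{ij} = Γ^k_{ji}):
Γ^θ_{φ φ} = -sin(2*θ)/2
Γ^φ_{θ φ} = 1/tan(θ)
R^θ_{φ θ φ} = ∂_θ Γ^θ_{φ φ} - ∂_φ Γ^θ_{φ θ} + Γ^θ_{θ m} Γ^m_{φ φ} - Γ^θ_{φ m} Γ^m_{φ θ}
  = (-cos(2*θ)) - (0) + (0) - (-cos(θ)^2) = sin(θ)^2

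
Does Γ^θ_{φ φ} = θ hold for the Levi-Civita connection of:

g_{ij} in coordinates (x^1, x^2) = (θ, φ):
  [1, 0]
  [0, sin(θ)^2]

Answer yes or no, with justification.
Γ^θ_{φ φ} = (1/2) g^{θθ} (∂_φ g_{θφ} + ∂_φ g_{θφ} - ∂_θ g_{φφ}) = (1/2)(1)((0) + (0) - (sin(2*θ))) = -sin(2*θ)/2
This differs from the proposed value θ.
No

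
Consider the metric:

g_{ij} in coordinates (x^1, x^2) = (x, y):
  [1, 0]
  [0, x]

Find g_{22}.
With x^1 = x, x^2 = y, g_{22} = g_{yy} is the row-2, column-2 entry of the matrix.
g_{22} = x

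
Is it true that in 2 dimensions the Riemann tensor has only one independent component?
The number of independent components is n^2(n^2-1)/12 = 4·3/12 = 1 for n = 2 (e.g. R_{1212}).
Yes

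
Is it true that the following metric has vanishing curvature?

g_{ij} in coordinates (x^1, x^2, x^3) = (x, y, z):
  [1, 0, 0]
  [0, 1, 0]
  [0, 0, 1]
All metric components are constant, so every Christoffel symbol vanishes and R^i_{jkl} = 0.
Yes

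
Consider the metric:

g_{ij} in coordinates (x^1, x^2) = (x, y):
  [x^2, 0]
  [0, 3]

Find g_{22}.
With x^1 = x, x^2 = y, g_{22} = g_{yy} is the row-2, column-2 entry of the matrix.
g_{22} = 3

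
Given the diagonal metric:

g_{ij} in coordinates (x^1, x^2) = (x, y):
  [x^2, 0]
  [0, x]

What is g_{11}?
With x^1 = x, x^2 = y, g_{11} = g_{xx} is the row-1, column-1 entry of the matrix.
g_{11} = x^2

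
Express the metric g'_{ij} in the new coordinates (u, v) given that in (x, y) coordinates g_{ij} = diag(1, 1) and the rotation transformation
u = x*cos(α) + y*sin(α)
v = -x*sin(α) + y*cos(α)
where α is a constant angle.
Invert the transformation: x = u*cos(α) - v*sin(α), y = u*sin(α) + v*cos(α)
g'_{ij} = (∂x^k/∂x'^i)(∂x^l/∂x'^j) g_{kl}; with g_{kl} = δ_{kl} this is Σ_k (∂x^k/∂x'^i)(∂x^k/∂x'^j).
Jacobian: ∂x/∂u = cos(α), ∂x/∂v = -sin(α), ∂y/∂u = sin(α), ∂y/∂v = cos(α)
g'_{uu} = (cos(α))(cos(α)) + (sin(α))(sin(α)) = 1
g'_{uv} = (cos(α))(-sin(α)) + (sin(α))(cos(α)) = 0
g'_{vv} = (-sin(α))(-sin(α)) + (cos(α))(cos(α)) = 1
g'_{ij} = diag(1, 1)
The Euclidean metric is invariant under rotations.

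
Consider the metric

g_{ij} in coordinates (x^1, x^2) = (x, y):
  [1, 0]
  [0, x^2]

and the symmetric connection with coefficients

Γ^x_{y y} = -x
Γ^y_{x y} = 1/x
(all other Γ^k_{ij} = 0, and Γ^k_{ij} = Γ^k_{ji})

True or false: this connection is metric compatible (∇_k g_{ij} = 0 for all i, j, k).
Using ∇_k g_{ij} = ∂_k g_{ij} - Γ^m_{ki} g_{mj} - Γ^m_{kj} g_{im}:
e.g. ∇_x g_{yy} = (2*x) - (x) - (x) = 0
Every component ∇_k g_{ij} vanishes: the connection is metric compatible.
True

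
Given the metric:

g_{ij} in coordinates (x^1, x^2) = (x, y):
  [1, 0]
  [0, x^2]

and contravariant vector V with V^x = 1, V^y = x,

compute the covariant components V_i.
V_i = g_{ij} V^j:
V_x = (1)(1) + (0)(x) = 1
V_y = (0)(1) + (x^2)(x) = x^3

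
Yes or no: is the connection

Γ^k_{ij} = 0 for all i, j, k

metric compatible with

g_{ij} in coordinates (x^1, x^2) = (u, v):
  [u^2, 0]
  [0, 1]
Using ∇_k g_{ij} = ∂_k g_{ij} - Γ^m_{ki} g_{mj} - Γ^m_{kj} g_{im}:
∇_u g_{uu} = (2*u) - (0) - (0) = 2*u ≠ 0
So the connection is not metric compatible (it is not the Levi-Civita connection).
No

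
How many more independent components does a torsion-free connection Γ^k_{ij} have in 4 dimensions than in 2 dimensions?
Independent components in n dimensions: n × n(n+1)/2 = n^2(n+1)/2.
4D: 4 × 10 = 40
2D: 2 × 3 = 6
Difference = 40 - 6 = 34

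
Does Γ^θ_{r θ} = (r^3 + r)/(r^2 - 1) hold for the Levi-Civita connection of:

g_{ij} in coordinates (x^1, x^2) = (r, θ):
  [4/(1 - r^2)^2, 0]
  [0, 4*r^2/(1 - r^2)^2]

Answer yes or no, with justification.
Γ^θ_{r θ} = (1/2) g^{θθ} (∂_r g_{θθ} + ∂_θ g_{θr} - ∂_θ g_{rθ}) = (1/2)((1 - r^2)^2/(4*r^2))((-8*(r^3 + r)/(r^2 - 1)^3) + (0) - (0)) = (-r^2 - 1)/(r^3 - r)
This differs from the proposed value (r^3 + r)/(r^2 - 1).
No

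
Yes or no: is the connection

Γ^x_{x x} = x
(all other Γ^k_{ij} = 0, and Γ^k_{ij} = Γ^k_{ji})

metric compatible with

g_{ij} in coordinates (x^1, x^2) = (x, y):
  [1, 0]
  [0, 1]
Using ∇_k g_{ij} = ∂_k g_{ij} - Γ^m_{ki} g_{mj} - Γ^m_{kj} g_{im}:
∇_x g_{xx} = (0) - (x) - (x) = -2*x ≠ 0
So the connection is not metric compatible (it is not the Levi-Civita connection).
No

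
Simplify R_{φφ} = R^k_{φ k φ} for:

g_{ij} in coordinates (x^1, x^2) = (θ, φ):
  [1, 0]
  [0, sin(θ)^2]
Non-zero Christoffel symbols (Γ^k_{ij} = Γ^k_{ji}):
Γ^θ_{φ φ} = -sin(2*θ)/2
Γ^φ_{θ φ} = 1/tan(θ)
R^θ_{φ θ φ} = ∂_θ Γ^θ_{φ φ} - ∂_φ Γ^θ_{φ θ} + Γ^θ_{θ m} Γ^m_{φ φ} - Γ^θ_{φ m} Γ^m_{φ θ}
  = (-cos(2*θ)) - (0) + (0) - (-cos(θ)^2) = sin(θ)^2
R^φ_{φ φ φ} = 0 (a repeated index in an antisymmetric pair)
R_{φφ} = R^θ_{φ θ φ} + R^φ_{φ φ φ} = (sin(θ)^2) + (0) = sin(θ)^2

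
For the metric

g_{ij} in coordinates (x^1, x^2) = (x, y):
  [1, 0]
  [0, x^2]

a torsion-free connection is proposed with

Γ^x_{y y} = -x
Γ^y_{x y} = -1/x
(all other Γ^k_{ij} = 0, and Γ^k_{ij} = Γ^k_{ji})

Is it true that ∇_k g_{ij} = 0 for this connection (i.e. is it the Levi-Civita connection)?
Using ∇_k g_{ij} = ∂_k g_{ij} - Γ^m_{ki} g_{mj} - Γ^m_{kj} g_{im}:
∇_y g_{xy} = (0) - (-x) - (-x) = 2*x ≠ 0
So the connection is not metric compatible (it is not the Levi-Civita connection).
No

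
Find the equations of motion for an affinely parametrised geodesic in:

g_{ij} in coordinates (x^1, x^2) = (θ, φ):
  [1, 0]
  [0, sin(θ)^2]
Geodesic equation: d^2x^k/dλ^2 + Γ^k_{ij} (dx^i/dλ)(dx^j/dλ) = 0.
Non-zero Christoffel symbols:
Γ^θ_{φ φ} = -sin(2*θ)/2
Γ^φ_{θ φ} = 1/tan(θ)
Substituting (the symmetric pair Γ^k_{ij}, Γ^k_{ji} combines into a factor 2):
d^2θ/dλ^2 - (sin(2*θ)/2) (dφ/dλ)^2 = 0
d^2φ/dλ^2 + (2/tan(θ)) (dθ/dλ)(dφ/dλ) = 0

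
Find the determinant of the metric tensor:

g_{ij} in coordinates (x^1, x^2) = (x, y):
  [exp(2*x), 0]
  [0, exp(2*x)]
For a 2×2 metric: det(g) = g_{11}·g_{22} - g_{12}·g_{21}
= (exp(2*x))·(exp(2*x)) - (0)·(0)
= exp(4*x) - 0
det(g) = exp(4*x)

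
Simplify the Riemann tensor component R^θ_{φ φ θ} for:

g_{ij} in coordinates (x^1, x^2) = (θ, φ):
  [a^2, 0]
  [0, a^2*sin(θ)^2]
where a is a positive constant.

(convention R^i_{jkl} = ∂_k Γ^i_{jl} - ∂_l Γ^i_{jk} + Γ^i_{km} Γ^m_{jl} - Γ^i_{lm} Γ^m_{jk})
Non-zero Christoffel symbols (Γ^k_{ij} = Γ^k_{ji}):
Γ^θ_{φ φ} = -sin(2*θ)/2
Γ^φ_{θ φ} = 1/tan(θ)
R^θ_{φ φ θ} = ∂_φ Γ^θ_{φ θ} - ∂_θ Γ^θ_{φ φ} + Γ^θ_{φ m} Γ^m_{φ θ} - Γ^θ_{θ m} Γ^m_{φ φ}
  = (0) - (-cos(2*θ)) + (-cos(θ)^2) - (0) = -sin(θ)^2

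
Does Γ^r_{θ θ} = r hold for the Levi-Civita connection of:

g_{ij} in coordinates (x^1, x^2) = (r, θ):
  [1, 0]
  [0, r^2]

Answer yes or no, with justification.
Γ^r_{θ θ} = (1/2) g^{rr} (∂_θ g_{rθ} + ∂_θ g_{rθ} - ∂_r g_{θθ}) = (1/2)(1)((0) + (0) - (2*r)) = -r
This differs from the proposed value r.
No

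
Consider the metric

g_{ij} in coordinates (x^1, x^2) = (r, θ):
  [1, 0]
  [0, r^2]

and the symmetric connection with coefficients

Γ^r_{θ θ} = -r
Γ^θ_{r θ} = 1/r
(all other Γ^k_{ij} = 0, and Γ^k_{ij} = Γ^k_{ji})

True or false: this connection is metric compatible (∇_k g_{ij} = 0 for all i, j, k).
Using ∇_k g_{ij} = ∂_k g_{ij} - Γ^m_{ki} g_{mj} - Γ^m_{kj} g_{im}:
e.g. ∇_r g_{θθ} = (2*r) - (r) - (r) = 0
Every component ∇_k g_{ij} vanishes: the connection is metric compatible.
True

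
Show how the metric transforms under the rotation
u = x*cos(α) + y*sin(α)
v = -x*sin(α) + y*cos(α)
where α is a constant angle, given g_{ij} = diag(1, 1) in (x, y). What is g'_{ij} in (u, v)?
Invert the transformation: x = u*cos(α) - v*sin(α), y = u*sin(α) + v*cos(α)
g'_{ij} = (∂x^k/∂x'^i)(∂x^l/∂x'^j) g_{kl}; with g_{kl} = δ_{kl} this is Σ_k (∂x^k/∂x'^i)(∂x^k/∂x'^j).
Jacobian: ∂x/∂u = cos(α), ∂x/∂v = -sin(α), ∂y/∂u = sin(α), ∂y/∂v = cos(α)
g'_{uu} = (cos(α))(cos(α)) + (sin(α))(sin(α)) = 1
g'_{uv} = (cos(α))(-sin(α)) + (sin(α))(cos(α)) = 0
g'_{vv} = (-sin(α))(-sin(α)) + (cos(α))(cos(α)) = 1
g'_{ij} = diag(1, 1)
The Euclidean metric is invariant under rotations.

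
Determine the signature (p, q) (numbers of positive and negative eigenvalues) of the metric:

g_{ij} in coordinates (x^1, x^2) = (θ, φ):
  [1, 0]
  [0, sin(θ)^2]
The metric is diagonal, so its eigenvalues are the diagonal entries: 1, sin(θ)^2 (at a generic point, where coordinate-dependent entries are positive).
2 positive, 0 negative.
(2, 0) - Riemannian (positive definite)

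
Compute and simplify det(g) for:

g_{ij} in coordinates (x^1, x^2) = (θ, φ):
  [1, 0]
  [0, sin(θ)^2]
For a 2×2 metric: det(g) = g_{11}·g_{22} - g_{12}·g_{21}
= (1)·(sin(θ)^2) - (0)·(0)
= sin(θ)^2 - 0
det(g) = sin(θ)^2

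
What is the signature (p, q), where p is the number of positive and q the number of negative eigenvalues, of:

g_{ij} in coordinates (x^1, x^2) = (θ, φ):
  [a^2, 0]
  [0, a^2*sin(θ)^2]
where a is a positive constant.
The metric is diagonal, so its eigenvalues are the diagonal entries: a^2, a^2*sin(θ)^2 (at a generic point, where coordinate-dependent entries are positive).
2 positive, 0 negative.
(2, 0) - Riemannian (positive definite)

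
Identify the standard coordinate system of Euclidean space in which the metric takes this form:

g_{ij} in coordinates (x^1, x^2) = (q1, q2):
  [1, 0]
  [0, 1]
All components are constant and the metric is the identity, i.e. orthonormal rectilinear coordinates.
Cartesian (2D) coordinates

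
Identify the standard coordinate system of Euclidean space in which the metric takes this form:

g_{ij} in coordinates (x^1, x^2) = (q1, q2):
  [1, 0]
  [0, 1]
All components are constant and the metric is the identity, i.e. orthonormal rectilinear coordinates.
Cartesian (2D) coordinates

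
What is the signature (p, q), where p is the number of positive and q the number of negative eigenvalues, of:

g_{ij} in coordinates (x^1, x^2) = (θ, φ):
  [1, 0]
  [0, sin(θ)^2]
The metric is diagonal, so its eigenvalues are the diagonal entries: 1, sin(θ)^2 (at a generic point, where coordinate-dependent entries are positive).
2 positive, 0 negative.
(2, 0) - Riemannian (positive definite)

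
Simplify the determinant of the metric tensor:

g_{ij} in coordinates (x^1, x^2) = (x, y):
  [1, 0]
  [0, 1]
For a 2×2 metric: det(g) = g_{11}·g_{22} - g_{12}·g_{21}
= (1)·(1) - (0)·(0)
= 1 - 0
det(g) = 1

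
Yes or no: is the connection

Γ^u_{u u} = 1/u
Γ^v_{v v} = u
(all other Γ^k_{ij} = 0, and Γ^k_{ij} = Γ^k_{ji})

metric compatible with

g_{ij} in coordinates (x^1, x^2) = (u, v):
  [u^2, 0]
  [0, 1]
Using ∇_k g_{ij} = ∂_k g_{ij} - Γ^m_{ki} g_{mj} - Γ^m_{kj} g_{im}:
∇_v g_{vv} = (0) - (u) - (u) = -2*u ≠ 0
So the connection is not metric compatible (it is not the Levi-Civita connection).
No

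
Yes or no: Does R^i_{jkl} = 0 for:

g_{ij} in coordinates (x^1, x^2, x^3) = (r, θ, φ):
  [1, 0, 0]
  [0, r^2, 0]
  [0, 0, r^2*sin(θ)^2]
Non-zero Christoffel symbols:
Γ^r_{θ θ} = -r
Γ^r_{φ φ} = -r*sin(θ)^2
Γ^θ_{r θ} = 1/r
Γ^θ_{φ φ} = -sin(2*θ)/2
Γ^φ_{r φ} = 1/r
Γ^φ_{θ φ} = 1/tan(θ)
Ricci tensor: R_{rr} = 0, R_{rθ} = 0, R_{rφ} = 0, R_{θθ} = 0, R_{θφ} = 0, R_{φφ} = 0
All R_{ij} vanish; in 3 dimensions the Riemann tensor is fully determined by the Ricci tensor, so R^i_{jkl} = 0: the metric is flat (curvilinear coordinates on flat space).
Yes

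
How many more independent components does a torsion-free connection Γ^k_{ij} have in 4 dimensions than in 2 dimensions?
Independent components in n dimensions: n × n(n+1)/2 = n^2(n+1)/2.
4D: 4 × 10 = 40
2D: 2 × 3 = 6
Difference = 40 - 6 = 34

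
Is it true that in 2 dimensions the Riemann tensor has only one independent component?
The number of independent components is n^2(n^2-1)/12 = 4·3/12 = 1 for n = 2 (e.g. R_{1212}).
Yes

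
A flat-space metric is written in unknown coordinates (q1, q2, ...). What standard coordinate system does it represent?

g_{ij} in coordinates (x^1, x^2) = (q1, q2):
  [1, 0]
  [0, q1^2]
The line element ds^2 = dq1^2 + q1^2 dq2^2 is dr^2 + r^2 dθ^2 with q1 = r, q2 = θ.
polar coordinates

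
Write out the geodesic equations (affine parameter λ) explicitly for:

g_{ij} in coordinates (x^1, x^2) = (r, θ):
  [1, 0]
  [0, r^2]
Geodesic equation: d^2x^k/dλ^2 + Γ^k_{ij} (dx^i/dλ)(dx^j/dλ) = 0.
Non-zero Christoffel symbols:
Γ^r_{θ θ} = -r
Γ^θ_{r θ} = 1/r
Substituting (the symmetric pair Γ^k_{ij}, Γ^k_{ji} combines into a factor 2):
d^2r/dλ^2 - r (dθ/dλ)^2 = 0
d^2θ/dλ^2 + (2/r) (dr/dλ)(dθ/dλ) = 0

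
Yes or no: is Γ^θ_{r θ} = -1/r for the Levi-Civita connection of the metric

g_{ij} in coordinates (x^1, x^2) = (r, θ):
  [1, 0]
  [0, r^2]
Γ^θ_{r θ} = (1/2) g^{θθ} (∂_r g_{θθ} + ∂_θ g_{θr} - ∂_θ g_{rθ}) = (1/2)(1/r^2)((2*r) + (0) - (0)) = 1/r
This differs from the proposed value -1/r.
No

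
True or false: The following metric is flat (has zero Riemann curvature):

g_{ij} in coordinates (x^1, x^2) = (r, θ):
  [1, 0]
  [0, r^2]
Non-zero Christoffel symbols:
Γ^r_{θ θ} = -r
Γ^θ_{r θ} = 1/r
Ricci tensor: R_{rr} = 0, R_{rθ} = 0, R_{θθ} = 0
All R_{ij} vanish; in 2 dimensions the Riemann tensor is fully determined by the Ricci tensor, so R^i_{jkl} = 0: the metric is flat (curvilinear coordinates on flat space).
True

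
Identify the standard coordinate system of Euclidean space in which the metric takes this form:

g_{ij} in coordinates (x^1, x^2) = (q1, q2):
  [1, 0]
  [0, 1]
All components are constant and the metric is the identity, i.e. orthonormal rectilinear coordinates.
Cartesian (2D) coordinates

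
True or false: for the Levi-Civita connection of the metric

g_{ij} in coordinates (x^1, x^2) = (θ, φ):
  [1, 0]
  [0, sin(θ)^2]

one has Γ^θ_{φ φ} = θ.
Γ^θ_{φ φ} = (1/2) g^{θθ} (∂_φ g_{θφ} + ∂_φ g_{θφ} - ∂_θ g_{φφ}) = (1/2)(1)((0) + (0) - (sin(2*θ))) = -sin(2*θ)/2
This differs from the proposed value θ.
False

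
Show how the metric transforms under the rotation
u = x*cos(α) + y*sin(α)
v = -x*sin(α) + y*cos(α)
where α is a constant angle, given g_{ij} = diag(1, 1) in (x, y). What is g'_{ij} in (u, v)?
Invert the transformation: x = u*cos(α) - v*sin(α), y = u*sin(α) + v*cos(α)
g'_{ij} = (∂x^k/∂x'^i)(∂x^l/∂x'^j) g_{kl}; with g_{kl} = δ_{kl} this is Σ_k (∂x^k/∂x'^i)(∂x^k/∂x'^j).
Jacobian: ∂x/∂u = cos(α), ∂x/∂v = -sin(α), ∂y/∂u = sin(α), ∂y/∂v = cos(α)
g'_{uu} = (cos(α))(cos(α)) + (sin(α))(sin(α)) = 1
g'_{uv} = (cos(α))(-sin(α)) + (sin(α))(cos(α)) = 0
g'_{vv} = (-sin(α))(-sin(α)) + (cos(α))(cos(α)) = 1
g'_{ij} = diag(1, 1)
The Euclidean metric is invariant under rotations.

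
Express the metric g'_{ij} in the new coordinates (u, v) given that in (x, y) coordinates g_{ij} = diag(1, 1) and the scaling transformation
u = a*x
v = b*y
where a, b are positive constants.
Invert the transformation: x = u/a, y = v/b
g'_{ij} = (∂x^k/∂x'^i)(∂x^l/∂x'^j) g_{kl}; with g_{kl} = δ_{kl} this is Σ_k (∂x^k/∂x'^i)(∂x^k/∂x'^j).
Jacobian: ∂x/∂u = 1/a, ∂x/∂v = 0, ∂y/∂u = 0, ∂y/∂v = 1/b
g'_{uu} = (1/a)(1/a) + (0)(0) = 1/a^2
g'_{uv} = (1/a)(0) + (0)(1/b) = 0
g'_{vv} = (0)(0) + (1/b)(1/b) = 1/b^2
g'_{ij} = diag(1/a^2, 1/b^2)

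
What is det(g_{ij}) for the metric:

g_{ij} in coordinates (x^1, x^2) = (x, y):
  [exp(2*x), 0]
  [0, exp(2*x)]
For a 2×2 metric: det(g) = g_{11}·g_{22} - g_{12}·g_{21}
= (exp(2*x))·(exp(2*x)) - (0)·(0)
= exp(4*x) - 0
det(g) = exp(4*x)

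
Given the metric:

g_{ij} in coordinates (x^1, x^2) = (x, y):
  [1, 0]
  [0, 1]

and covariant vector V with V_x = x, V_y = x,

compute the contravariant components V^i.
Inverse metric (diagonal): g^{xx} = 1, g^{yy} = 1
V^i = g^{ij} V_j:
V^x = (1)(x) + (0)(x) = x
V^y = (0)(x) + (1)(x) = x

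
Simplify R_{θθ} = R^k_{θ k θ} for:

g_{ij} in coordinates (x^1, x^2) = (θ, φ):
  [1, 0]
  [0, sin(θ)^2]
Non-zero Christoffel symbols (Γ^k_{ij} = Γ^k_{ji}):
Γ^θ_{φ φ} = -sin(2*θ)/2
Γ^φ_{θ φ} = 1/tan(θ)
R^θ_{θ θ θ} = 0 (a repeated index in an antisymmetric pair)
R^φ_{θ φ θ} = ∂_φ Γ^φ_{θ θ} - ∂_θ Γ^φ_{θ φ} + Γ^φ_{φ m} Γ^m_{θ θ} - Γ^φ_{θ m} Γ^m_{θ φ}
  = (0) - (-1/sin(θ)^2) + (0) - (1/tan(θ)^2) = 1
R_{θθ} = R^θ_{θ θ θ} + R^φ_{θ φ θ} = (0) + (1) = 1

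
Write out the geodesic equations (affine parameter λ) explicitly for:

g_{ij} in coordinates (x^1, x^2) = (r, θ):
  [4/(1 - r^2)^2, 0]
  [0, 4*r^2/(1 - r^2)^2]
Geodesic equation: d^2x^k/dλ^2 + Γ^k_{ij} (dx^i/dλ)(dx^j/dλ) = 0.
Non-zero Christoffel symbols:
Γ^r_{r r} = 2*r/(1 - r^2)
Γ^r_{θ θ} = (r^3 + r)/(r^2 - 1)
Γ^θ_{r θ} = (-r^2 - 1)/(r^3 - r)
Substituting (the symmetric pair Γ^k_{ij}, Γ^k_{ji} combines into a factor 2):
d^2r/dλ^2 + (2*r/(1 - r^2)) (dr/dλ)^2 + ((r^3 + r)/(r^2 - 1)) (dθ/dλ)^2 = 0
d^2θ/dλ^2 + ((-2*r^2 - 2)/(r^3 - r)) (dr/dλ)(dθ/dλ) = 0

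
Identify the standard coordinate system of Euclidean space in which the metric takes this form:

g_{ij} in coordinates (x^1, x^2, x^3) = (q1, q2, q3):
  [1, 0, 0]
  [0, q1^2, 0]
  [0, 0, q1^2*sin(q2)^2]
The line element ds^2 = dq1^2 + q1^2 dq2^2 + q1^2 sin(q2)^2 dq3^2 is dr^2 + r^2 dθ^2 + r^2 sin(θ)^2 dφ^2 with q1 = r, q2 = θ, q3 = φ.
spherical coordinates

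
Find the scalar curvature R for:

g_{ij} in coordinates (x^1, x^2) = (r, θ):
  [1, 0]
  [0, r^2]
Non-zero Christoffel symbols (Γ^k_{ij} = Γ^k_{ji}):
Γ^r_{θ θ} = -r
Γ^θ_{r θ} = 1/r
Ricci tensor (R_{ij} = R^k_{ikj}): R_{rr} = 0, R_{rθ} = 0, R_{θθ} = 0
Inverse metric: g^{rr} = 1, g^{θθ} = 1/r^2
R = g^{ij} R_{ij} = (1)(0) + (1/r^2)(0) = 0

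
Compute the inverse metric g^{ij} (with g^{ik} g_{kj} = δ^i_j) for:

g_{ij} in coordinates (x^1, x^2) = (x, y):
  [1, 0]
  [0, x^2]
The metric is diagonal, so g^{ij} is diagonal with entries 1/g_{ii}: diag(1, 1/(x^2)).
g^{ij}:
  [1, 0]
  [0, 1/x^2]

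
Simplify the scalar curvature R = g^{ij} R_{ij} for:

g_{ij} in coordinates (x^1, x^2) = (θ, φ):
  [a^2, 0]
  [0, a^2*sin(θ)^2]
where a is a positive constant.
Non-zero Christoffel symbols (Γ^k_{ij} = Γ^k_{ji}):
Γ^θ_{φ φ} = -sin(2*θ)/2
Γ^φ_{θ φ} = 1/tan(θ)
Ricci tensor (R_{ij} = R^k_{ikj}): R_{θθ} = 1, R_{θφ} = 0, R_{φφ} = sin(θ)^2
Inverse metric: g^{θθ} = 1/a^2, g^{φφ} = 1/(a^2*sin(θ)^2)
R = g^{ij} R_{ij} = (1/a^2)(1) + (1/(a^2*sin(θ)^2))(sin(θ)^2) = 2/a^2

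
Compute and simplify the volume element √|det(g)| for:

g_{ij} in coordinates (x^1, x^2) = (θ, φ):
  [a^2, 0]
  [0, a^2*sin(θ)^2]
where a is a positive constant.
det(g) = a^4*sin(θ)^2
√|det(g)| = a^2*sin(θ) (taking 0 < θ < π so that |sin(θ)| = sin(θ))
Volume element: dV = a^2*sin(θ) dθ dφ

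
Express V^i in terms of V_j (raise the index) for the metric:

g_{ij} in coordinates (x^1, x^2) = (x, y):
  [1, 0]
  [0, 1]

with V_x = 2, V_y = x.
Inverse metric (diagonal): g^{xx} = 1, g^{yy} = 1
V^i = g^{ij} V_j:
V^x = (1)(2) + (0)(x) = 2
V^y = (0)(2) + (1)(x) = x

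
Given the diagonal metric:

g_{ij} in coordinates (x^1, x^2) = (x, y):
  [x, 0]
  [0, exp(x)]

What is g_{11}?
With x^1 = x, x^2 = y, g_{11} = g_{xx} is the row-1, column-1 entry of the matrix.
g_{11} = x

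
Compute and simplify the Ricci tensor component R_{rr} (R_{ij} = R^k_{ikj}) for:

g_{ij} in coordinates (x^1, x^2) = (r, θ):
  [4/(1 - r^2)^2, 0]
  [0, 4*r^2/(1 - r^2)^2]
Non-zero Christoffel symbols (Γ^k_{ij} = Γ^k_{ji}):
Γ^r_{r r} = 2*r/(1 - r^2)
Γ^r_{θ θ} = (r^3 + r)/(r^2 - 1)
Γ^θ_{r θ} = (-r^2 - 1)/(r^3 - r)
R^r_{r r r} = 0 (a repeated index in an antisymmetric pair)
R^θ_{r θ r} = ∂_θ Γ^θ_{r r} - ∂_r Γ^θ_{r θ} + Γ^θ_{θ m} Γ^m_{r r} - Γ^θ_{r m} Γ^m_{r θ}
  = (0) - ((r^4 + 4*r^2 - 1)/(r^3 - r)^2) + (2*(r^2 + 1)/(r^2 - 1)^2) - ((r^2 + 1)^2/(r^3 - r)^2) = -4/(r^2 - 1)^2
R_{rr} = R^r_{r r r} + R^θ_{r θ r} = (0) + (-4/(r^2 - 1)^2) = -4/(r^2 - 1)^2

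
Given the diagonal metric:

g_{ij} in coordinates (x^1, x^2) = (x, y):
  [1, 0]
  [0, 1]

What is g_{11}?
With x^1 = x, x^2 = y, g_{11} = g_{xx} is the row-1, column-1 entry of the matrix.
g_{11} = 1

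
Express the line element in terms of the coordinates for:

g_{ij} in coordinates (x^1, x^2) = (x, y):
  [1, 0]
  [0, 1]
ds^2 = g_{ij} dx^i dx^j; only the non-zero components contribute.
ds^2 = dx^2 + dy^2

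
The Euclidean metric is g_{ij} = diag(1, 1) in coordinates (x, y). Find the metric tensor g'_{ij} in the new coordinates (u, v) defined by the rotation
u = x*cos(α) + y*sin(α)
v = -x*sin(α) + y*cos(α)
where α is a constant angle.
Invert the transformation: x = u*cos(α) - v*sin(α), y = u*sin(α) + v*cos(α)
g'_{ij} = (∂x^k/∂x'^i)(∂x^l/∂x'^j) g_{kl}; with g_{kl} = δ_{kl} this is Σ_k (∂x^k/∂x'^i)(∂x^k/∂x'^j).
Jacobian: ∂x/∂u = cos(α), ∂x/∂v = -sin(α), ∂y/∂u = sin(α), ∂y/∂v = cos(α)
g'_{uu} = (cos(α))(cos(α)) + (sin(α))(sin(α)) = 1
g'_{uv} = (cos(α))(-sin(α)) + (sin(α))(cos(α)) = 0
g'_{vv} = (-sin(α))(-sin(α)) + (cos(α))(cos(α)) = 1
g'_{ij} = diag(1, 1)
The Euclidean metric is invariant under rotations.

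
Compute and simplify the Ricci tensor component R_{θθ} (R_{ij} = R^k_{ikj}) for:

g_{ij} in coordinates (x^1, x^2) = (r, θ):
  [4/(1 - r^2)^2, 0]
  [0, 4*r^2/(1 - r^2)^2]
Non-zero Christoffel symbols (Γ^k_{ij} = Γ^k_{ji}):
Γ^r_{r r} = 2*r/(1 - r^2)
Γ^r_{θ θ} = (r^3 + r)/(r^2 - 1)
Γ^θ_{r θ} = (-r^2 - 1)/(r^3 - r)
R^r_{θ r θ} = ∂_r Γ^r_{θ θ} - ∂_θ Γ^r_{θ r} + Γ^r_{r m} Γ^m_{θ θ} - Γ^r_{θ m} Γ^m_{θ r}
  = ((r^4 - 4*r^2 - 1)/(r^2 - 1)^2) - (0) + (-2*r^2*(r^2 + 1)/(r^2 - 1)^2) - (-(r^2 + 1)^2/(r^2 - 1)^2) = -4*r^2/(r^2 - 1)^2
R^θ_{θ θ θ} = 0 (a repeated index in an antisymmetric pair)
R_{θθ} = R^r_{θ r θ} + R^θ_{θ θ θ} = (-4*r^2/(r^2 - 1)^2) + (0) = -4*r^2/(r^2 - 1)^2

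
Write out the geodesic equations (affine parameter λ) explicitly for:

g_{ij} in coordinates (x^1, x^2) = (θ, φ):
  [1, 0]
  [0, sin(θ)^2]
Geodesic equation: d^2x^k/dλ^2 + Γ^k_{ij} (dx^i/dλ)(dx^j/dλ) = 0.
Non-zero Christoffel symbols:
Γ^θ_{φ φ} = -sin(2*θ)/2
Γ^φ_{θ φ} = 1/tan(θ)
Substituting (the symmetric pair Γ^k_{ij}, Γ^k_{ji} combines into a factor 2):
d^2θ/dλ^2 - (sin(2*θ)/2) (dφ/dλ)^2 = 0
d^2φ/dλ^2 + (2/tan(θ)) (dθ/dλ)(dφ/dλ) = 0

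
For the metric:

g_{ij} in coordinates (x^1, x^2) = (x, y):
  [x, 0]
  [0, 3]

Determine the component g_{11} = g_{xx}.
With x^1 = x, x^2 = y, g_{11} = g_{xx} is the row-1, column-1 entry of the matrix.
g_{11} = x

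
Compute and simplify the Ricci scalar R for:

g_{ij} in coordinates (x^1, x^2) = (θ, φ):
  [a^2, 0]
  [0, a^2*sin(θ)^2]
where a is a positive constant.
Non-zero Christoffel symbols (Γ^k_{ij} = Γ^k_{ji}):
Γ^θ_{φ φ} = -sin(2*θ)/2
Γ^φ_{θ φ} = 1/tan(θ)
Ricci tensor (R_{ij} = R^k_{ikj}): R_{θθ} = 1, R_{θφ} = 0, R_{φφ} = sin(θ)^2
Inverse metric: g^{θθ} = 1/a^2, g^{φφ} = 1/(a^2*sin(θ)^2)
R = g^{ij} R_{ij} = (1/a^2)(1) + (1/(a^2*sin(θ)^2))(sin(θ)^2) = 2/a^2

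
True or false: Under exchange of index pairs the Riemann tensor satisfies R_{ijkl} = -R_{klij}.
The pair-exchange symmetry has a plus sign: R_{ijkl} = +R_{klij}.
False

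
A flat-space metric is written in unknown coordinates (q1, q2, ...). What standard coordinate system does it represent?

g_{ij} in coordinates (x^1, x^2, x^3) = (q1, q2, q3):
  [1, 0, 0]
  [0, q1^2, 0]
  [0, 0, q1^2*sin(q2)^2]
The line element ds^2 = dq1^2 + q1^2 dq2^2 + q1^2 sin(q2)^2 dq3^2 is dr^2 + r^2 dθ^2 + r^2 sin(θ)^2 dφ^2 with q1 = r, q2 = θ, q3 = φ.
spherical coordinates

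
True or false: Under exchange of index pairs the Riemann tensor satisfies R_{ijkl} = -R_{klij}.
The pair-exchange symmetry has a plus sign: R_{ijkl} = +R_{klij}.
False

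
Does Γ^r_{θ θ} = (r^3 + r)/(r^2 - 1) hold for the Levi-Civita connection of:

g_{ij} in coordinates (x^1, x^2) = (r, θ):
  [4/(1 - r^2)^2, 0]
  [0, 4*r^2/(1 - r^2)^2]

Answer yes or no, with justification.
Γ^r_{θ θ} = (1/2) g^{rr} (∂_θ g_{rθ} + ∂_θ g_{rθ} - ∂_r g_{θθ}) = (1/2)((1 - r^2)^2/4)((0) + (0) - (-8*(r^3 + r)/(r^2 - 1)^3)) = (r^3 + r)/(r^2 - 1)
This equals the proposed value (r^3 + r)/(r^2 - 1).
Yes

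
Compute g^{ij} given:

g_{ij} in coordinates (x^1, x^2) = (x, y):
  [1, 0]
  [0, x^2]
The metric is diagonal, so g^{ij} is diagonal with entries 1/g_{ii}: diag(1, 1/(x^2)).
g^{ij}:
  [1, 0]
  [0, 1/x^2]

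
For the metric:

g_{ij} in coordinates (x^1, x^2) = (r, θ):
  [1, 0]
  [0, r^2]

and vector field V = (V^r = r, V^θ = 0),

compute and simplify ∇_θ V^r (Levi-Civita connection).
Non-zero Christoffel symbols:
Γ^r_{θ θ} = -r
Γ^θ_{r θ} = 1/r
∇_θ V^r = ∂_θ V^r + Γ^r_{θ j} V^j
  = (0) + (0)(r) + (-r)(0)
  = 0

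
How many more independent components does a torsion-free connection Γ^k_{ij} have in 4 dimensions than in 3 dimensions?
Independent components in n dimensions: n × n(n+1)/2 = n^2(n+1)/2.
4D: 4 × 10 = 40
3D: 3 × 6 = 18
Difference = 40 - 18 = 22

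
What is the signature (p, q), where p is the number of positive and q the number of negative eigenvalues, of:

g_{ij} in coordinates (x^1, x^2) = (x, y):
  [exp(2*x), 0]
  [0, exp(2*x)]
The metric is diagonal, so its eigenvalues are the diagonal entries: exp(2*x), exp(2*x) (at a generic point, where coordinate-dependent entries are positive).
2 positive, 0 negative.
(2, 0) - Riemannian (positive definite)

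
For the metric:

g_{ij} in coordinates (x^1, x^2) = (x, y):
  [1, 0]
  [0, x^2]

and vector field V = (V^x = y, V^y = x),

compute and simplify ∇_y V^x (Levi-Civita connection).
Non-zero Christoffel symbols:
Γ^x_{y y} = -x
Γ^y_{x y} = 1/x
∇_y V^x = ∂_y V^x + Γ^x_{y j} V^j
  = (1) + (0)(y) + (-x)(x)
  = 1 - x^2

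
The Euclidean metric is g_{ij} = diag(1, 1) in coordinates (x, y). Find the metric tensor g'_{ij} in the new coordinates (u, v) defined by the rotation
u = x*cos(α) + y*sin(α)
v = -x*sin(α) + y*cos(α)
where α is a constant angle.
Invert the transformation: x = u*cos(α) - v*sin(α), y = u*sin(α) + v*cos(α)
g'_{ij} = (∂x^k/∂x'^i)(∂x^l/∂x'^j) g_{kl}; with g_{kl} = δ_{kl} this is Σ_k (∂x^k/∂x'^i)(∂x^k/∂x'^j).
Jacobian: ∂x/∂u = cos(α), ∂x/∂v = -sin(α), ∂y/∂u = sin(α), ∂y/∂v = cos(α)
g'_{uu} = (cos(α))(cos(α)) + (sin(α))(sin(α)) = 1
g'_{uv} = (cos(α))(-sin(α)) + (sin(α))(cos(α)) = 0
g'_{vv} = (-sin(α))(-sin(α)) + (cos(α))(cos(α)) = 1
g'_{ij} = diag(1, 1)
The Euclidean metric is invariant under rotations.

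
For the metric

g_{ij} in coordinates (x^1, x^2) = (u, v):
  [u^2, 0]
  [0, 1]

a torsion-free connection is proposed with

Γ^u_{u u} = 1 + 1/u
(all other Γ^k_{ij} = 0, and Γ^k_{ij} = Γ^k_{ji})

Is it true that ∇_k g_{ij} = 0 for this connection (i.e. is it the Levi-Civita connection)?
Using ∇_k g_{ij} = ∂_k g_{ij} - Γ^m_{ki} g_{mj} - Γ^m_{kj} g_{im}:
∇_u g_{uu} = (2*u) - (u^2 + u) - (u^2 + u) = -2*u^2 ≠ 0
So the connection is not metric compatible (it is not the Levi-Civita connection).
No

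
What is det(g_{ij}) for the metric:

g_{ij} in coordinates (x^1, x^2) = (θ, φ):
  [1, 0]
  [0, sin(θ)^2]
For a 2×2 metric: det(g) = g_{11}·g_{22} - g_{12}·g_{21}
= (1)·(sin(θ)^2) - (0)·(0)
= sin(θ)^2 - 0
det(g) = sin(θ)^2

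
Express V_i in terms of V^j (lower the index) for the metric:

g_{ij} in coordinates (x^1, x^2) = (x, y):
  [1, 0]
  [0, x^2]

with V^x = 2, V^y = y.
V_i = g_{ij} V^j:
V_x = (1)(2) + (0)(y) = 2
V_y = (0)(2) + (x^2)(y) = x^2*y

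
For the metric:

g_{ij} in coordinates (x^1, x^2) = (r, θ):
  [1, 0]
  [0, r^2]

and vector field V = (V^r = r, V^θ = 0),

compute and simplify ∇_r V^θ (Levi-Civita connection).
Non-zero Christoffel symbols:
Γ^r_{θ θ} = -r
Γ^θ_{r θ} = 1/r
∇_r V^θ = ∂_r V^θ + Γ^θ_{r j} V^j
  = (0) + (0)(r) + (1/r)(0)
  = 0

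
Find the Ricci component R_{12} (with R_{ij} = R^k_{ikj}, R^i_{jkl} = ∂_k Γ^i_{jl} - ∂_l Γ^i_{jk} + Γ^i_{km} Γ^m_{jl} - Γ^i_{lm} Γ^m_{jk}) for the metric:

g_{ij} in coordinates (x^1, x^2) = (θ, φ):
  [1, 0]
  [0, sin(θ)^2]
Non-zero Christoffel symbols (Γ^k_{ij} = Γ^k_{ji}):
Γ^θ_{φ φ} = -sin(2*θ)/2
Γ^φ_{θ φ} = 1/tan(θ)
R^θ_{θ θ φ} = 0 (a repeated index in an antisymmetric pair)
R^φ_{θ φ φ} = 0 (a repeated index in an antisymmetric pair)
R_{θφ} = R^θ_{θ θ φ} + R^φ_{θ φ φ} = (0) + (0) = 0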